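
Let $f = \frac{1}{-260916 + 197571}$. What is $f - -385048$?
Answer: $\frac{24390865559}{63345} \approx 3.8505 \cdot 10^{5}$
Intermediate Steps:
$f = - \frac{1}{63345}$ ($f = \frac{1}{-63345} = - \frac{1}{63345} \approx -1.5787 \cdot 10^{-5}$)
$f - -385048 = - \frac{1}{63345} - -385048 = - \frac{1}{63345} + 385048 = \frac{24390865559}{63345}$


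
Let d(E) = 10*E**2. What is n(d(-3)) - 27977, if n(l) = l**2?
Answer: -19877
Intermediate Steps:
n(d(-3)) - 27977 = (10*(-3)**2)**2 - 27977 = (10*9)**2 - 27977 = 90**2 - 27977 = 8100 - 27977 = -19877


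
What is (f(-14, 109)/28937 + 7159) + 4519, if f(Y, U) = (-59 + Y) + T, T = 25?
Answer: 337926238/28937 ≈ 11678.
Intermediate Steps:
f(Y, U) = -34 + Y (f(Y, U) = (-59 + Y) + 25 = -34 + Y)
(f(-14, 109)/28937 + 7159) + 4519 = ((-34 - 14)/28937 + 7159) + 4519 = (-48*1/28937 + 7159) + 4519 = (-48/28937 + 7159) + 4519 = 207159935/28937 + 4519 = 337926238/28937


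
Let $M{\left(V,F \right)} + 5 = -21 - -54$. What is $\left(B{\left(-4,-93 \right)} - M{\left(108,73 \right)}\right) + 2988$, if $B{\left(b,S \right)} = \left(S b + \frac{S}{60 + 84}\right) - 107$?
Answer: $\frac{154769}{48} \approx 3224.4$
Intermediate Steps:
$M{\left(V,F \right)} = 28$ ($M{\left(V,F \right)} = -5 - -33 = -5 + \left(-21 + 54\right) = -5 + 33 = 28$)
$B{\left(b,S \right)} = -107 + \frac{S}{144} + S b$ ($B{\left(b,S \right)} = \left(S b + \frac{S}{144}\right) - 107 = \left(\frac{S}{144} + S b\right) - 107 = -107 + \frac{S}{144} + S b$)
$\left(B{\left(-4,-93 \right)} - M{\left(108,73 \right)}\right) + 2988 = \left(\left(-107 + \frac{1}{144} \left(-93\right) - -372\right) - 28\right) + 2988 = \left(\left(-107 - \frac{31}{48} + 372\right) - 28\right) + 2988 = \left(\frac{12689}{48} - 28\right) + 2988 = \frac{11345}{48} + 2988 = \frac{154769}{48}$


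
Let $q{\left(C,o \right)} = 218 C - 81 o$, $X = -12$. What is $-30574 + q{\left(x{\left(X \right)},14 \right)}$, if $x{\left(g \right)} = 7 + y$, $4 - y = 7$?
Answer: $-30836$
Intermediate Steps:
$y = -3$ ($y = 4 - 7 = -3$)
$x{\left(g \right)} = 4$ ($x{\left(g \right)} = 7 - 3 = 4$)
$q{\left(C,o \right)} = - 81 o + 218 C$
$-30574 + q{\left(x{\left(X \right)},14 \right)} = -30574 + \left(\left(-81\right) 14 + 218 \cdot 4\right) = -30574 + \left(-1134 + 872\right) = -30574 - 262 = -30836$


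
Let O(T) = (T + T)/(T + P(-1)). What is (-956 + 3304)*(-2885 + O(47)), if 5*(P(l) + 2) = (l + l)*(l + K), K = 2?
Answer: -1509493980/223 ≈ -6.7690e+6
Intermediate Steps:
P(l) = -2 + 2*l*(2 + l)/5 (P(l) = -2 + ((l + l)*(l + 2))/5 = -2 + ((2*l)*(2 + l))/5 = -2 + (2*l*(2 + l))/5 = -2 + 2*l*(2 + l)/5)
O(T) = 2*T/(-12/5 + T) (O(T) = (T + T)/(T + (-2 + (⅖)*(-1)² + (⅘)*(-1))) = (2*T)/(T + (-2 + (⅖)*1 - ⅘)) = (2*T)/(T + (-2 + ⅖ - ⅘)) = (2*T)/(T - 12/5) = (2*T)/(-12/5 + T) = 2*T/(-12/5 + T))
(-956 + 3304)*(-2885 + O(47)) = (-956 + 3304)*(-2885 + 10*47/(-12 + 5*47)) = 2348*(-2885 + 10*47/(-12 + 235)) = 2348*(-2885 + 10*47/223) = 2348*(-2885 + 10*47*(1/223)) = 2348*(-2885 + 470/223) = 2348*(-642885/223) = -1509493980/223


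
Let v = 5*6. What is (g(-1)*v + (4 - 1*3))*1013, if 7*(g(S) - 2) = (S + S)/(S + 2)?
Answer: 371771/7 ≈ 53110.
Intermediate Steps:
g(S) = 2 + 2*S/(7*(2 + S)) (g(S) = 2 + ((S + S)/(S + 2))/7 = 2 + ((2*S)/(2 + S))/7 = 2 + (2*S/(2 + S))/7 = 2 + 2*S/(7*(2 + S)))
v = 30
(g(-1)*v + (4 - 1*3))*1013 = ((4*(7 + 4*(-1))/(7*(2 - 1)))*30 + (4 - 1*3))*1013 = (((4/7)*(7 - 4)/1)*30 + (4 - 3))*1013 = (((4/7)*1*3)*30 + 1)*1013 = ((12/7)*30 + 1)*1013 = (360/7 + 1)*1013 = (367/7)*1013 = 371771/7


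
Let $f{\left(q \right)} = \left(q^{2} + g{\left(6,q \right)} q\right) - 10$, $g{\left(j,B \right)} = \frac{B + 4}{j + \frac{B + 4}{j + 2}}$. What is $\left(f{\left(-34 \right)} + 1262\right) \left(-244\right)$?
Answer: $- \frac{2094496}{3} \approx -6.9817 \cdot 10^{5}$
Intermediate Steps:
$g{\left(j,B \right)} = \frac{4 + B}{j + \frac{4 + B}{2 + j}}$
$f{\left(q \right)} = -10 + q^{2} + \frac{q \left(32 + 8 q\right)}{52 + q}$ ($f{\left(q \right)} = \left(q^{2} + \frac{8 + 2 q + 4 \cdot 6 + q 6}{4 + q + 6^{2} + 2 \cdot 6} q\right) - 10 = \left(q^{2} + \frac{8 + 2 q + 24 + 6 q}{4 + q + 36 + 12} q\right) - 10 = \left(q^{2} + \frac{32 + 8 q}{52 + q} q\right) - 10 = \left(q^{2} + \frac{q \left(32 + 8 q\right)}{52 + q}\right) - 10 = -10 + q^{2} + \frac{q \left(32 + 8 q\right)}{52 + q}$)
$\left(f{\left(-34 \right)} + 1262\right) \left(-244\right) = \left(\frac{-520 + \left(-34\right)^{3} + 22 \left(-34\right) + 60 \left(-34\right)^{2}}{52 - 34} + 1262\right) \left(-244\right) = \left(\frac{-520 - 39304 - 748 + 60 \cdot 1156}{18} + 1262\right) \left(-244\right) = \left(\frac{-520 - 39304 - 748 + 69360}{18} + 1262\right) \left(-244\right) = \left(\frac{1}{18} \cdot 28788 + 1262\right) \left(-244\right) = \left(\frac{4798}{3} + 1262\right) \left(-244\right) = \frac{8584}{3} \left(-244\right) = - \frac{2094496}{3}$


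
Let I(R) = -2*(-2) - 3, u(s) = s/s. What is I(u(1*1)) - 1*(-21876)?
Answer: 21877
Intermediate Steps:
u(s) = 1
I(R) = 1 (I(R) = 4 - 3 = 1)
I(u(1*1)) - 1*(-21876) = 1 - 1*(-21876) = 1 + 21876 = 21877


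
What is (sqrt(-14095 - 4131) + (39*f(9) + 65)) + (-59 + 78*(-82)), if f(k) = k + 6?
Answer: -5805 + I*sqrt(18226) ≈ -5805.0 + 135.0*I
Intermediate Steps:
f(k) = 6 + k
(sqrt(-14095 - 4131) + (39*f(9) + 65)) + (-59 + 78*(-82)) = (sqrt(-14095 - 4131) + (39*(6 + 9) + 65)) + (-59 + 78*(-82)) = (sqrt(-18226) + (39*15 + 65)) + (-59 - 6396) = (I*sqrt(18226) + (585 + 65)) - 6455 = (I*sqrt(18226) + 650) - 6455 = (650 + I*sqrt(18226)) - 6455 = -5805 + I*sqrt(18226)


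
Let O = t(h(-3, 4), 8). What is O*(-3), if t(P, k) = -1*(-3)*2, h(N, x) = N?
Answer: -18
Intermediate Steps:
t(P, k) = 6 (t(P, k) = 3*2 = 6)
O = 6
O*(-3) = 6*(-3) = -18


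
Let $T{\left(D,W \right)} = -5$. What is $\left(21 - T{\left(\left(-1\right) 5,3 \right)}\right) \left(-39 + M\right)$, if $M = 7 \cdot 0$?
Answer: $-1014$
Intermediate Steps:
$M = 0$
$\left(21 - T{\left(\left(-1\right) 5,3 \right)}\right) \left(-39 + M\right) = \left(21 - -5\right) \left(-39 + 0\right) = \left(21 + 5\right) \left(-39\right) = 26 \left(-39\right) = -1014$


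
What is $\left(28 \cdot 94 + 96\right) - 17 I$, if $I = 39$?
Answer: $2065$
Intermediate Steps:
$\left(28 \cdot 94 + 96\right) - 17 I = \left(28 \cdot 94 + 96\right) - 663 = \left(2632 + 96\right) - 663 = 2728 - 663 = 2065$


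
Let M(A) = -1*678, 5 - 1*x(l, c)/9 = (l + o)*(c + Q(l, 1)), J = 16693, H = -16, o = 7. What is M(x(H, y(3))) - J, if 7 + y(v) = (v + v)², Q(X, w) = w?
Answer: -17371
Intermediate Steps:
y(v) = -7 + 4*v² (y(v) = -7 + (v + v)² = -7 + (2*v)² = -7 + 4*v²)
x(l, c) = 45 - 9*(1 + c)*(7 + l) (x(l, c) = 45 - 9*(l + 7)*(c + 1) = 45 - 9*(7 + l)*(1 + c) = 45 - 9*(1 + c)*(7 + l))
M(A) = -678
M(x(H, y(3))) - J = -678 - 1*16693 = -678 - 16693 = -17371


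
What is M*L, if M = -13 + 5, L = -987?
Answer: 7896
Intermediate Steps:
M = -8
M*L = -8*(-987) = 7896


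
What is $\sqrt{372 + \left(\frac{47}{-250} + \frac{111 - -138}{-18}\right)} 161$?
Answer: $\frac{161 \sqrt{2013630}}{75} \approx 3046.2$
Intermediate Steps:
$\sqrt{372 + \left(\frac{47}{-250} + \frac{111 - -138}{-18}\right)} 161 = \sqrt{372 + \left(47 \left(- \frac{1}{250}\right) + \left(111 + 138\right) \left(- \frac{1}{18}\right)\right)} 161 = \sqrt{372 + \left(- \frac{47}{250} + 249 \left(- \frac{1}{18}\right)\right)} 161 = \sqrt{372 - \frac{5258}{375}} \cdot 161 = \sqrt{\frac{134242}{375}} \cdot 161 = \frac{\sqrt{2013630}}{75} \cdot 161 = \frac{161 \sqrt{2013630}}{75}$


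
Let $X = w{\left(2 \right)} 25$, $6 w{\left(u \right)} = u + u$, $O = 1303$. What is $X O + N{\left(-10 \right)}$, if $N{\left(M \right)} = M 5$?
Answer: $\frac{65000}{3} \approx 21667.0$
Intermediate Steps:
$N{\left(M \right)} = 5 M$
$w{\left(u \right)} = \frac{u}{3}$ ($w{\left(u \right)} = \frac{u + u}{6} = \frac{2 u}{6} = \frac{u}{3}$)
$X = \frac{50}{3}$ ($X = \frac{1}{3} \cdot 2 \cdot 25 = \frac{2}{3} \cdot 25 = \frac{50}{3} \approx 16.667$)
$X O + N{\left(-10 \right)} = \frac{50}{3} \cdot 1303 + 5 \left(-10\right) = \frac{65150}{3} - 50 = \frac{65000}{3}$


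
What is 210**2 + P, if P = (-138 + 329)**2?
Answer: 80581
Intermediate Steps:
P = 36481 (P = 191**2 = 36481)
210**2 + P = 210**2 + 36481 = 44100 + 36481 = 80581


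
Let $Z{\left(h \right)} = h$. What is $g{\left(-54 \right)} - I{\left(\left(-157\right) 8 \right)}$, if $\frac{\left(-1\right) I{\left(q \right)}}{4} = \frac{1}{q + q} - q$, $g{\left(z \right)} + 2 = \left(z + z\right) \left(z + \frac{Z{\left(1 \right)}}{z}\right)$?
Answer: $\frac{6817567}{628} \approx 10856.0$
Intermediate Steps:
$g{\left(z \right)} = -2 + 2 z \left(z + \frac{1}{z}\right)$ ($g{\left(z \right)} = -2 + \left(z + z\right) \left(z + 1 \frac{1}{z}\right) = -2 + 2 z \left(z + \frac{1}{z}\right)$)
$I{\left(q \right)} = - \frac{2}{q} + 4 q$ ($I{\left(q \right)} = - 4 \left(\frac{1}{q + q} - q\right) = - 4 \left(\frac{1}{2 q} - q\right) = - \frac{2}{q} + 4 q$)
$g{\left(-54 \right)} - I{\left(\left(-157\right) 8 \right)} = 2 \left(-54\right)^{2} - \left(- \frac{2}{\left(-157\right) 8} + 4 \left(\left(-157\right) 8\right)\right) = 2 \cdot 2916 - \left(- \frac{2}{-1256} + 4 \left(-1256\right)\right) = 5832 - \left(\left(-2\right) \left(- \frac{1}{1256}\right) - 5024\right) = 5832 - \left(\frac{1}{628} - 5024\right) = 5832 - - \frac{3155071}{628} = 5832 + \frac{3155071}{628} = \frac{6817567}{628}$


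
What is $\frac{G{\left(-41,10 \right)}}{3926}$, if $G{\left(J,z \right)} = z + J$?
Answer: $- \frac{31}{3926} \approx -0.0078961$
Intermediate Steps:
$G{\left(J,z \right)} = J + z$
$\frac{G{\left(-41,10 \right)}}{3926} = \frac{-41 + 10}{3926} = \left(-31\right) \frac{1}{3926} = - \frac{31}{3926}$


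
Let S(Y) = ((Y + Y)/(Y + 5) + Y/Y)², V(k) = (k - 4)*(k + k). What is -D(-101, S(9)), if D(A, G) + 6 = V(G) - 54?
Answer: 113340/2401 ≈ 47.205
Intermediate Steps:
V(k) = 2*k*(-4 + k) (V(k) = (-4 + k)*(2*k) = 2*k*(-4 + k))
S(Y) = (1 + 2*Y/(5 + Y))² (S(Y) = ((2*Y)/(5 + Y) + 1)² = (2*Y/(5 + Y) + 1)² = (1 + 2*Y/(5 + Y))²)
D(A, G) = -60 + 2*G*(-4 + G) (D(A, G) = -6 + (2*G*(-4 + G) - 54) = -6 + (-54 + 2*G*(-4 + G)) = -60 + 2*G*(-4 + G))
-D(-101, S(9)) = -(-60 + 2*((5 + 3*9)²/(5 + 9)²)*(-4 + (5 + 3*9)²/(5 + 9)²)) = -(-60 + 2*((5 + 27)²/14²)*(-4 + (5 + 27)²/14²)) = -(-60 + 2*((1/196)*32²)*(-4 + (1/196)*32²)) = -(-60 + 2*((1/196)*1024)*(-4 + (1/196)*1024)) = -(-60 + 2*(256/49)*(-4 + 256/49)) = -(-60 + 2*(256/49)*(60/49)) = -(-60 + 30720/2401) = -1*(-113340/2401) = 113340/2401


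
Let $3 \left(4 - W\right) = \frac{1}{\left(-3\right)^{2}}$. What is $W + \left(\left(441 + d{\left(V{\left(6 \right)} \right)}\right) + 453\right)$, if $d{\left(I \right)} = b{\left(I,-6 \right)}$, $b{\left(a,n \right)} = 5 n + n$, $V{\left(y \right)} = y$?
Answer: $\frac{23273}{27} \approx 861.96$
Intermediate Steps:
$b{\left(a,n \right)} = 6 n$
$d{\left(I \right)} = -36$ ($d{\left(I \right)} = 6 \left(-6\right) = -36$)
$W = \frac{107}{27}$ ($W = 4 - \frac{1}{3 \left(-3\right)^{2}} = 4 - \frac{1}{3 \cdot 9} = 4 - \frac{1}{27} = \frac{107}{27} \approx 3.963$)
$W + \left(\left(441 + d{\left(V{\left(6 \right)} \right)}\right) + 453\right) = \frac{107}{27} + \left(\left(441 - 36\right) + 453\right) = \frac{107}{27} + \left(405 + 453\right) = \frac{107}{27} + 858 = \frac{23273}{27}$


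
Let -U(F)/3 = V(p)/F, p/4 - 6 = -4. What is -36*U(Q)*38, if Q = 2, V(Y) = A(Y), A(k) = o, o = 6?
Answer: 12312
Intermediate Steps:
p = 8 (p = 24 + 4*(-4) = 24 - 16 = 8)
A(k) = 6
V(Y) = 6
U(F) = -18/F
-36*U(Q)*38 = -(-648)/2*38 = -36*(-9)*38 = 324*38 = 12312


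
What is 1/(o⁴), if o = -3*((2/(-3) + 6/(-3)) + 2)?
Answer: 1/16 ≈ 0.062500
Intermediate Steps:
o = 2 (o = -3*((2*(-⅓) + 6*(-⅓)) + 2) = -3*((-⅔ - 2) + 2) = -3*(-8/3 + 2) = -3*(-⅔) = 2)
1/(o⁴) = 1/(2⁴) = 1/16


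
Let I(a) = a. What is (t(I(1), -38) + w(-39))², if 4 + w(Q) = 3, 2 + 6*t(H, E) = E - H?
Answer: 2209/36 ≈ 61.361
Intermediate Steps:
t(H, E) = -⅓ - H/6 + E/6 (t(H, E) = -⅓ + (E - H)/6 = -⅓ + (-H/6 + E/6) = -⅓ - H/6 + E/6)
w(Q) = -1 (w(Q) = -4 + 3 = -1)
(t(I(1), -38) + w(-39))² = ((-⅓ - ⅙*1 + (⅙)*(-38)) - 1)² = ((-⅓ - ⅙ - 19/3) - 1)² = (-41/6 - 1)² = (-47/6)² = 2209/36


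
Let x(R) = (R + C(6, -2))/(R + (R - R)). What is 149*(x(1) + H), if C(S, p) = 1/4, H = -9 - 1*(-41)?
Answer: 19817/4 ≈ 4954.3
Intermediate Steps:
H = 32 (H = -9 + 41 = 32)
C(S, p) = ¼
x(R) = (¼ + R)/R (x(R) = (R + ¼)/(R + (R - R)) = (¼ + R)/(R + 0) = (¼ + R)/R)
149*(x(1) + H) = 149*((¼ + 1)/1 + 32) = 149*(1*(5/4) + 32) = 149*(5/4 + 32) = 149*(133/4) = 19817/4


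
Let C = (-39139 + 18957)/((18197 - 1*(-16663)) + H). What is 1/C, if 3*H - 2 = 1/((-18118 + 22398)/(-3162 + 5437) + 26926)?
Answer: -1281358116707/741820853556 ≈ -1.7273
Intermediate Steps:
H = 24504827/36756558 (H = ⅔ + 1/(3*((-18118 + 22398)/(-3162 + 5437) + 26926)) = ⅔ + 1/(3*(4280/2275 + 26926)) = ⅔ + 1/(3*(4280*(1/2275) + 26926)) = ⅔ + 1/(3*(856/455 + 26926)) = ⅔ + 1/(3*(12252186/455)) = ⅔ + (⅓)*(455/12252186) = ⅔ + 455/36756558 = 24504827/36756558 ≈ 0.66668)
C = -741820853556/1281358116707 (C = (-39139 + 18957)/((18197 - 1*(-16663)) + 24504827/36756558) = -20182/((18197 + 16663) + 24504827/36756558) = -20182/(34860 + 24504827/36756558) = -20182/1281358116707/36756558 = -20182*36756558/1281358116707 = -741820853556/1281358116707 ≈ -0.57893)
1/C = 1/(-741820853556/1281358116707) = -1281358116707/741820853556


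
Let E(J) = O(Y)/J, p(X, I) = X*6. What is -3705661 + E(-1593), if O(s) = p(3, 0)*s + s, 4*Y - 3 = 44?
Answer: -23612472785/6372 ≈ -3.7057e+6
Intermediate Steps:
p(X, I) = 6*X
Y = 47/4 (Y = ¾ + (¼)*44 = ¾ + 11 = 47/4 ≈ 11.750)
O(s) = 19*s (O(s) = (6*3)*s + s = 18*s + s = 19*s)
E(J) = 893/(4*J) (E(J) = (19*(47/4))/J = 893/(4*J))
-3705661 + E(-1593) = -3705661 + (893/4)/(-1593) = -3705661 + (893/4)*(-1/1593) = -3705661 - 893/6372 = -23612472785/6372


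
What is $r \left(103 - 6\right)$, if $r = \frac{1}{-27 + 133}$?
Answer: $\frac{97}{106} \approx 0.91509$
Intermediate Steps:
$r = \frac{1}{106} \approx 0.009434$
$r \left(103 - 6\right) = \frac{103 - 6}{106} = \frac{1}{106} \cdot 97 = \frac{97}{106}$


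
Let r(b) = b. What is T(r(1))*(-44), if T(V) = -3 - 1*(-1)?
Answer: 88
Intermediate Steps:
T(V) = -2 (T(V) = -3 + 1 = -2)
T(r(1))*(-44) = -2*(-44) = 88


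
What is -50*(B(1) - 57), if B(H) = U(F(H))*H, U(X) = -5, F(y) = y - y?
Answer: 3100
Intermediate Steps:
F(y) = 0
B(H) = -5*H
-50*(B(1) - 57) = -50*(-5*1 - 57) = -50*(-5 - 57) = -50*(-62) = 3100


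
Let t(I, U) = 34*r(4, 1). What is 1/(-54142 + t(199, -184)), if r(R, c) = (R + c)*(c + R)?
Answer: -1/53292 ≈ -1.8765e-5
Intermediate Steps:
r(R, c) = (R + c)² (r(R, c) = (R + c)*(R + c) = (R + c)²)
t(I, U) = 850 (t(I, U) = 34*(4 + 1)² = 34*5² = 34*25 = 850)
1/(-54142 + t(199, -184)) = 1/(-54142 + 850) = 1/(-53292) = -1/53292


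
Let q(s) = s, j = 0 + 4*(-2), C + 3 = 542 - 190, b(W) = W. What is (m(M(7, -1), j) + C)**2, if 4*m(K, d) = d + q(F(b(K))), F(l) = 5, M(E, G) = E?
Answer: 1940449/16 ≈ 1.2128e+5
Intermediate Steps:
C = 349 (C = -3 + (542 - 190) = -3 + 352 = 349)
j = -8 (j = 0 - 8 = -8)
m(K, d) = 5/4 + d/4 (m(K, d) = (d + 5)/4 = (5 + d)/4 = 5/4 + d/4)
(m(M(7, -1), j) + C)**2 = ((5/4 + (1/4)*(-8)) + 349)**2 = ((5/4 - 2) + 349)**2 = (-3/4 + 349)**2 = (1393/4)**2 = 1940449/16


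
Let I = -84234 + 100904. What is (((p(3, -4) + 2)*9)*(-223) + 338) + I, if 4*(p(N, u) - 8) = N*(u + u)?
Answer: 8980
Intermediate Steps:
p(N, u) = 8 + N*u/2 (p(N, u) = 8 + (N*(u + u))/4 = 8 + (N*(2*u))/4 = 8 + (2*N*u)/4 = 8 + N*u/2)
I = 16670
(((p(3, -4) + 2)*9)*(-223) + 338) + I = ((((8 + (½)*3*(-4)) + 2)*9)*(-223) + 338) + 16670 = ((((8 - 6) + 2)*9)*(-223) + 338) + 16670 = (((2 + 2)*9)*(-223) + 338) + 16670 = ((4*9)*(-223) + 338) + 16670 = (36*(-223) + 338) + 16670 = (-8028 + 338) + 16670 = -7690 + 16670 = 8980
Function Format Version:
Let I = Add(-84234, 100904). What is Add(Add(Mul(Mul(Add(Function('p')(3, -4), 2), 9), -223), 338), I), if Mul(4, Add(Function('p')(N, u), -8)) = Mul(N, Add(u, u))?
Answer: 8980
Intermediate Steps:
Function('p')(N, u) = Add(8, Mul(Rational(1, 2), N, u)) (Function('p')(N, u) = Add(8, Mul(Rational(1, 4), Mul(N, Add(u, u)))) = Add(8, Mul(Rational(1, 4), Mul(N, Mul(2, u)))) = Add(8, Mul(Rational(1, 4), Mul(2, N, u))) = Add(8, Mul(Rational(1, 2), N, u)))
I = 16670
Add(Add(Mul(Mul(Add(Function('p')(3, -4), 2), 9), -223), 338), I) = Add(Add(Mul(Mul(Add(Add(8, Mul(Rational(1, 2), 3, -4)), 2), 9), -223), 338), 16670) = Add(Add(Mul(Mul(Add(Add(8, -6), 2), 9), -223), 338), 16670) = Add(Add(Mul(Mul(Add(2, 2), 9), -223), 338), 16670) = Add(Add(Mul(Mul(4, 9), -223), 338), 16670) = Add(Add(Mul(36, -223), 338), 16670) = Add(Add(-8028, 338), 16670) = Add(-7690, 16670) = 8980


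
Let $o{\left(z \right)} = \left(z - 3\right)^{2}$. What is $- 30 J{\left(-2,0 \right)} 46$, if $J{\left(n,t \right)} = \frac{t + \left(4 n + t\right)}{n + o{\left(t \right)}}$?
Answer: $\frac{11040}{7} \approx 1577.1$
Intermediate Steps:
$o{\left(z \right)} = \left(-3 + z\right)^{2}$
$J{\left(n,t \right)} = \frac{2 t + 4 n}{n + \left(-3 + t\right)^{2}}$ ($J{\left(n,t \right)} = \frac{t + \left(4 n + t\right)}{n + \left(-3 + t\right)^{2}} = \frac{t + \left(t + 4 n\right)}{n + \left(-3 + t\right)^{2}} = \frac{2 t + 4 n}{n + \left(-3 + t\right)^{2}}$)
$- 30 J{\left(-2,0 \right)} 46 = - 30 \frac{2 \left(0 + 2 \left(-2\right)\right)}{-2 + \left(-3 + 0\right)^{2}} \cdot 46 = - 30 \frac{2 \left(0 - 4\right)}{-2 + \left(-3\right)^{2}} \cdot 46 = - 30 \cdot 2 \frac{1}{-2 + 9} \left(-4\right) 46 = - 30 \cdot 2 \cdot \frac{1}{7} \left(-4\right) 46 = \left(-30\right) \left(- \frac{8}{7}\right) 46 = \frac{240}{7} \cdot 46 = \frac{11040}{7}$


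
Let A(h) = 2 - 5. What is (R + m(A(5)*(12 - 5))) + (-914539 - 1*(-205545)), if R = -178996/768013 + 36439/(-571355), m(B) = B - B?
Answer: -311112417346514597/438808067615 ≈ -7.0899e+5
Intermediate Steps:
A(h) = -3
m(B) = 0
R = -130255885287/438808067615 (R = -178996*1/768013 + 36439*(-1/571355) = -178996/768013 - 36439/571355 = -130255885287/438808067615 ≈ -0.29684)
(R + m(A(5)*(12 - 5))) + (-914539 - 1*(-205545)) = (-130255885287/438808067615 + 0) + (-914539 - 1*(-205545)) = -130255885287/438808067615 + (-914539 + 205545) = -130255885287/438808067615 - 708994 = -311112417346514597/438808067615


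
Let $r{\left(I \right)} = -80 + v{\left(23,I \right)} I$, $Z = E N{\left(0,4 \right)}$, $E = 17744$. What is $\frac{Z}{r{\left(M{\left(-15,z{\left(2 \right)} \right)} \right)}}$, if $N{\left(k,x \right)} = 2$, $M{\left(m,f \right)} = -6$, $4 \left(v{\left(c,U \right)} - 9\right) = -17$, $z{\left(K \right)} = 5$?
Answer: $- \frac{70976}{217} \approx -327.08$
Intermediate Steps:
$v{\left(c,U \right)} = \frac{19}{4}$ ($v{\left(c,U \right)} = 9 + \frac{1}{4} \left(-17\right) = 9 - \frac{17}{4} = \frac{19}{4}$)
$Z = 35488$ ($Z = 17744 \cdot 2 = 35488$)
$r{\left(I \right)} = -80 + \frac{19 I}{4}$
$\frac{Z}{r{\left(M{\left(-15,z{\left(2 \right)} \right)} \right)}} = \frac{35488}{-80 + \frac{19}{4} \left(-6\right)} = \frac{35488}{-80 - \frac{57}{2}} = \frac{35488}{- \frac{217}{2}} = 35488 \left(- \frac{2}{217}\right) = - \frac{70976}{217}$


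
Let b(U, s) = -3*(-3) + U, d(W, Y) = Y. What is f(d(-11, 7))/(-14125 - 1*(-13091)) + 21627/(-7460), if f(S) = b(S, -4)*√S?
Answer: -21627/7460 - 8*√7/517 ≈ -2.9400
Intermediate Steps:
b(U, s) = 9 + U
f(S) = √S*(9 + S) (f(S) = (9 + S)*√S = √S*(9 + S))
f(d(-11, 7))/(-14125 - 1*(-13091)) + 21627/(-7460) = (√7*(9 + 7))/(-14125 - 1*(-13091)) + 21627/(-7460) = (√7*16)/(-14125 + 13091) + 21627*(-1/7460) = (16*√7)/(-1034) - 21627/7460 = (16*√7)*(-1/1034) - 21627/7460 = -8*√7/517 - 21627/7460 = -21627/7460 - 8*√7/517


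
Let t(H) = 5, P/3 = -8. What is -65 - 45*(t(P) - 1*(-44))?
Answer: -2270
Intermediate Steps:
P = -24 (P = 3*(-8) = -24)
-65 - 45*(t(P) - 1*(-44)) = -65 - 45*(5 - 1*(-44)) = -65 - 45*(5 + 44) = -65 - 45*49 = -65 - 2205 = -2270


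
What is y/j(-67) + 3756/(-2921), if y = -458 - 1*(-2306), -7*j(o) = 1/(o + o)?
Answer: 5063327748/2921 ≈ 1.7334e+6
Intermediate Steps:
j(o) = -1/(14*o) (j(o) = -1/(7*(o + o)) = -1/(2*o)/7 = -1/(14*o))
y = 1848 (y = -458 + 2306 = 1848)
y/j(-67) + 3756/(-2921) = 1848/((-1/14/(-67))) + 3756/(-2921) = 1848/((-1/14*(-1/67))) + 3756*(-1/2921) = 1848/(1/938) - 3756/2921 = 1848*938 - 3756/2921 = 1733424 - 3756/2921 = 5063327748/2921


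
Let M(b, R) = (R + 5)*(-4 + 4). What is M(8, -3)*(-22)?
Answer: 0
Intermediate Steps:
M(b, R) = 0 (M(b, R) = (5 + R)*0 = 0)
M(8, -3)*(-22) = 0*(-22) = 0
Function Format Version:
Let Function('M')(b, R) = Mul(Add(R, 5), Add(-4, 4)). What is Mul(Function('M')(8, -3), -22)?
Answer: 0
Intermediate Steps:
Function('M')(b, R) = 0 (Function('M')(b, R) = Mul(Add(5, R), 0) = 0)
Mul(Function('M')(8, -3), -22) = Mul(0, -22) = 0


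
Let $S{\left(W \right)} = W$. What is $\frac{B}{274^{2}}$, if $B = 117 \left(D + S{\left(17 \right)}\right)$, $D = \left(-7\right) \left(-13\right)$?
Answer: $\frac{3159}{18769} \approx 0.16831$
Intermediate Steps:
$D = 91$
$B = 12636$ ($B = 117 \left(91 + 17\right) = 117 \cdot 108 = 12636$)
$\frac{B}{274^{2}} = \frac{12636}{274^{2}} = \frac{12636}{75076} = 12636 \cdot \frac{1}{75076} = \frac{3159}{18769}$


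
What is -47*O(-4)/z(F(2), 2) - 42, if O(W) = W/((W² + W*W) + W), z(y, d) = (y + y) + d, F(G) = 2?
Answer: -1717/42 ≈ -40.881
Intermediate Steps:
z(y, d) = d + 2*y (z(y, d) = 2*y + d = d + 2*y)
O(W) = W/(W + 2*W²) (O(W) = W/((W² + W²) + W) = W/(2*W² + W) = W/(W + 2*W²))
-47*O(-4)/z(F(2), 2) - 42 = -47/((1 + 2*(-4))*(2 + 2*2)) - 42 = -47/((1 - 8)*(2 + 4)) - 42 = -47/((-7)*6) - 42 = -(-47)/(7*6) - 42 = -47*(-1/42) - 42 = 47/42 - 42 = -1717/42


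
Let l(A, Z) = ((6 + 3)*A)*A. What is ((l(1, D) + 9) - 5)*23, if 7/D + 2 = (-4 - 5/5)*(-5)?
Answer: 299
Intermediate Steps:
D = 7/23 (D = 7/(-2 + (-4 - 5/5)*(-5)) = 7/(-2 + (-4 - 5*1/5)*(-5)) = 7/(-2 + (-4 - 1)*(-5)) = 7/(-2 - 5*(-5)) = 7/(-2 + 25) = 7/23 ≈ 0.30435)
l(A, Z) = 9*A**2 (l(A, Z) = (9*A)*A = 9*A**2)
((l(1, D) + 9) - 5)*23 = ((9*1**2 + 9) - 5)*23 = ((9*1 + 9) - 5)*23 = ((9 + 9) - 5)*23 = (18 - 5)*23 = 13*23 = 299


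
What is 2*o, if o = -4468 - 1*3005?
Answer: -14946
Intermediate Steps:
o = -7473 (o = -4468 - 3005 = -7473)
2*o = 2*(-7473) = -14946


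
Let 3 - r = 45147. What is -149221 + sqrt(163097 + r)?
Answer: -149221 + sqrt(117953) ≈ -1.4888e+5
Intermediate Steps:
r = -45144 (r = 3 - 1*45147 = 3 - 45147 = -45144)
-149221 + sqrt(163097 + r) = -149221 + sqrt(163097 - 45144) = -149221 + sqrt(117953)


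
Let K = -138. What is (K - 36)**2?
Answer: 30276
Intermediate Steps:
(K - 36)**2 = (-138 - 36)**2 = (-174)**2 = 30276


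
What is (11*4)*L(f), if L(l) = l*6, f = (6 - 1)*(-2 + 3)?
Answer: 1320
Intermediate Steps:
f = 5 (f = 5*1 = 5)
L(l) = 6*l
(11*4)*L(f) = (11*4)*(6*5) = 44*30 = 1320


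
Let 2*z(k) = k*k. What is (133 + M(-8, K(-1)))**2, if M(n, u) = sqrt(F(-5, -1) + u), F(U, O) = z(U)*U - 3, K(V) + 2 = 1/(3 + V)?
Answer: (133 + I*sqrt(67))**2 ≈ 17622.0 + 2177.3*I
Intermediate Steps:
K(V) = -2 + 1/(3 + V)
z(k) = k**2/2 (z(k) = (k*k)/2 = k**2/2)
F(U, O) = -3 + U**3/2 (F(U, O) = (U**2/2)*U - 3 = U**3/2 - 3 = -3 + U**3/2)
M(n, u) = sqrt(-131/2 + u) (M(n, u) = sqrt((-3 + (1/2)*(-5)**3) + u) = sqrt((-3 + (1/2)*(-125)) + u) = sqrt((-3 - 125/2) + u) = sqrt(-131/2 + u))
(133 + M(-8, K(-1)))**2 = (133 + sqrt(-262 + 4*((-5 - 2*(-1))/(3 - 1)))/2)**2 = (133 + sqrt(-262 + 4*((-5 + 2)/2))/2)**2 = (133 + sqrt(-262 + 4*((1/2)*(-3)))/2)**2 = (133 + sqrt(-262 + 4*(-3/2))/2)**2 = (133 + sqrt(-262 - 6)/2)**2 = (133 + sqrt(-268)/2)**2 = (133 + (2*I*sqrt(67))/2)**2 = (133 + I*sqrt(67))**2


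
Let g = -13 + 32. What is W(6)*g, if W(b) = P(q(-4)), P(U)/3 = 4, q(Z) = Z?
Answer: 228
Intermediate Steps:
P(U) = 12 (P(U) = 3*4 = 12)
W(b) = 12
g = 19
W(6)*g = 12*19 = 228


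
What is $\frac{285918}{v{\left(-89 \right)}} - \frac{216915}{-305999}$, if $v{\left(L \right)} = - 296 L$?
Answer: $\frac{46602515421}{4030618828} \approx 11.562$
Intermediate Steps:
$\frac{285918}{v{\left(-89 \right)}} - \frac{216915}{-305999} = \frac{285918}{\left(-296\right) \left(-89\right)} - \frac{216915}{-305999} = \frac{285918}{26344} - - \frac{216915}{305999} = 285918 \cdot \frac{1}{26344} + \frac{216915}{305999} = \frac{142959}{13172} + \frac{216915}{305999} = \frac{46602515421}{4030618828}$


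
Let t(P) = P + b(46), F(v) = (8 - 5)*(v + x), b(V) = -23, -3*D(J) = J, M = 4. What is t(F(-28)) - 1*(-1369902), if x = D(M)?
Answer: 1369791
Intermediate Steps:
D(J) = -J/3
x = -4/3 (x = -⅓*4 = -4/3 ≈ -1.3333)
F(v) = -4 + 3*v (F(v) = (8 - 5)*(v - 4/3) = 3*(-4/3 + v) = -4 + 3*v)
t(P) = -23 + P (t(P) = P - 23 = -23 + P)
t(F(-28)) - 1*(-1369902) = (-23 + (-4 + 3*(-28))) - 1*(-1369902) = (-23 + (-4 - 84)) + 1369902 = (-23 - 88) + 1369902 = -111 + 1369902 = 1369791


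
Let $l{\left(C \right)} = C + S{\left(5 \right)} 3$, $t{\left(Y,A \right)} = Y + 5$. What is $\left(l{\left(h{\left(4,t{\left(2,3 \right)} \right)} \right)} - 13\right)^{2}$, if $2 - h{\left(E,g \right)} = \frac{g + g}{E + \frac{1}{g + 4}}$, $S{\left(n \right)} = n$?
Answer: $\frac{676}{2025} \approx 0.33383$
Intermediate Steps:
$t{\left(Y,A \right)} = 5 + Y$
$h{\left(E,g \right)} = 2 - \frac{2 g}{E + \frac{1}{4 + g}}$ ($h{\left(E,g \right)} = 2 - \frac{g + g}{E + \frac{1}{g + 4}} = 2 - \frac{2 g}{E + \frac{1}{4 + g}}$)
$l{\left(C \right)} = 15 + C$ ($l{\left(C \right)} = C + 5 \cdot 3 = C + 15 = 15 + C$)
$\left(l{\left(h{\left(4,t{\left(2,3 \right)} \right)} \right)} - 13\right)^{2} = \left(\left(15 + \frac{2 \left(1 - \left(5 + 2\right)^{2} - 4 \left(5 + 2\right) + 4 \cdot 4 + 4 \left(5 + 2\right)\right)}{1 + 4 \cdot 4 + 4 \left(5 + 2\right)}\right) - 13\right)^{2} = \left(\left(15 + \frac{2 \left(1 - 7^{2} - 28 + 16 + 4 \cdot 7\right)}{1 + 16 + 4 \cdot 7}\right) - 13\right)^{2} = \left(\left(15 + \frac{2 \left(1 - 49 - 28 + 16 + 28\right)}{1 + 16 + 28}\right) - 13\right)^{2} = \left(\left(15 + \frac{2 \left(1 - 49 - 28 + 16 + 28\right)}{45}\right) - 13\right)^{2} = \left(\left(15 + 2 \cdot \frac{1}{45} \left(-32\right)\right) - 13\right)^{2} = \left(\left(15 - \frac{64}{45}\right) - 13\right)^{2} = \left(\frac{611}{45} - 13\right)^{2} = \left(\frac{26}{45}\right)^{2} = \frac{676}{2025}$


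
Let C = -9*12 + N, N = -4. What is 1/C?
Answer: -1/112 ≈ -0.0089286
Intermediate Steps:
C = -112 (C = -9*12 - 4 = -108 - 4 = -112)
1/C = 1/(-112) = -1/112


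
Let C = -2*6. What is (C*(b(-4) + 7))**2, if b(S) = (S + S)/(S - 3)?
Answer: 467856/49 ≈ 9548.1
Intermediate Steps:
C = -12
b(S) = 2*S/(-3 + S) (b(S) = (2*S)/(-3 + S) = 2*S/(-3 + S))
(C*(b(-4) + 7))**2 = (-12*(2*(-4)/(-3 - 4) + 7))**2 = (-12*(2*(-4)/(-7) + 7))**2 = (-12*(2*(-4)*(-1/7) + 7))**2 = (-12*(8/7 + 7))**2 = (-12*57/7)**2 = (-684/7)**2 = 467856/49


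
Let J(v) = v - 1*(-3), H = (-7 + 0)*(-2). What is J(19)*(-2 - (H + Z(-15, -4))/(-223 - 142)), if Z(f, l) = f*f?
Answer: -10802/365 ≈ -29.595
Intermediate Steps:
Z(f, l) = f²
H = 14 (H = -7*(-2) = 14)
J(v) = 3 + v (J(v) = v + 3 = 3 + v)
J(19)*(-2 - (H + Z(-15, -4))/(-223 - 142)) = (3 + 19)*(-2 - (14 + (-15)²)/(-223 - 142)) = 22*(-2 - (14 + 225)/(-365)) = 22*(-2 - 239*(-1)/365) = 22*(-2 - 1*(-239/365)) = 22*(-2 + 239/365) = 22*(-491/365) = -10802/365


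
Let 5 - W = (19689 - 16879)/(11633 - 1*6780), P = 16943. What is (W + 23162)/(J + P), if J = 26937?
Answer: 112426641/212949640 ≈ 0.52795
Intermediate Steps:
W = 21455/4853 (W = 5 - (19689 - 16879)/(11633 - 1*6780) = 5 - 2810/(11633 - 6780) = 5 - 2810/4853 = 21455/4853 ≈ 4.4210)
(W + 23162)/(J + P) = (21455/4853 + 23162)/(26937 + 16943) = (112426641/4853)/43880 = (112426641/4853)*(1/43880) = 112426641/212949640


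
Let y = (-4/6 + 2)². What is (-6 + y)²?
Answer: 1444/81 ≈ 17.827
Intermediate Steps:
y = 16/9 (y = (-4*⅙ + 2)² = (-⅔ + 2)² = (4/3)² = 16/9 ≈ 1.7778)
(-6 + y)² = (-6 + 16/9)² = (-38/9)² = 1444/81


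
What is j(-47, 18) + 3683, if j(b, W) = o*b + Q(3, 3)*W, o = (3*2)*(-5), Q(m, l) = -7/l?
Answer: 5051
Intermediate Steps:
o = -30 (o = 6*(-5) = -30)
j(b, W) = -30*b - 7*W/3 (j(b, W) = -30*b + (-7/3)*W = -30*b + (-7*⅓)*W = -30*b - 7*W/3)
j(-47, 18) + 3683 = (-30*(-47) - 7/3*18) + 3683 = (1410 - 42) + 3683 = 1368 + 3683 = 5051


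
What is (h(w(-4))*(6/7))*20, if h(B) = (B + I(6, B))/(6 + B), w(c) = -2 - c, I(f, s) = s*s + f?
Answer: 180/7 ≈ 25.714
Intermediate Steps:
I(f, s) = f + s² (I(f, s) = s² + f = f + s²)
h(B) = (6 + B + B²)/(6 + B) (h(B) = (B + (6 + B²))/(6 + B) = (6 + B + B²)/(6 + B))
(h(w(-4))*(6/7))*20 = (((6 + (-2 - 1*(-4)) + (-2 - 1*(-4))²)/(6 + (-2 - 1*(-4))))*(6/7))*20 = (((6 + (-2 + 4) + (-2 + 4)²)/(6 + (-2 + 4)))*(6*(⅐)))*20 = (((6 + 2 + 2²)/(6 + 2))*(6/7))*20 = (((6 + 2 + 4)/8)*(6/7))*20 = (((⅛)*12)*(6/7))*20 = ((3/2)*(6/7))*20 = (9/7)*20 = 180/7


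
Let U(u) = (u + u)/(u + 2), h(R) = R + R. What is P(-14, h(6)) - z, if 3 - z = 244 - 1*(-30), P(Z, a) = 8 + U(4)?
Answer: 841/3 ≈ 280.33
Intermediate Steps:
h(R) = 2*R
U(u) = 2*u/(2 + u) (U(u) = (2*u)/(2 + u) = 2*u/(2 + u))
P(Z, a) = 28/3 (P(Z, a) = 8 + 2*4/(2 + 4) = 8 + 2*4/6 = 8 + 2*4*(1/6) = 8 + 4/3 = 28/3)
z = -271 (z = 3 - (244 - 1*(-30)) = 3 - (244 + 30) = 3 - 1*274 = 3 - 274 = -271)
P(-14, h(6)) - z = 28/3 - 1*(-271) = 28/3 + 271 = 841/3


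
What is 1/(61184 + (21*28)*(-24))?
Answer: 1/47072 ≈ 2.1244e-5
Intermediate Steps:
1/(61184 + (21*28)*(-24)) = 1/(61184 + 588*(-24)) = 1/(61184 - 14112) = 1/47072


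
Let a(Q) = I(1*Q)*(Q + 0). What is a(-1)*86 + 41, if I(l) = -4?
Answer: 385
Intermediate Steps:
a(Q) = -4*Q (a(Q) = -4*(Q + 0) = -4*Q)
a(-1)*86 + 41 = -4*(-1)*86 + 41 = 4*86 + 41 = 344 + 41 = 385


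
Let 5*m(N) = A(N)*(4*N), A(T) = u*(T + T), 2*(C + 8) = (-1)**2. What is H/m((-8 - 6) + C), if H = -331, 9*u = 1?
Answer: -14895/3698 ≈ -4.0279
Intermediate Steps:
u = 1/9 (u = (1/9)*1 = 1/9 ≈ 0.11111)
C = -15/2 (C = -8 + (1/2)*(-1)**2 = -8 + (1/2)*1 = -8 + 1/2 = -15/2 ≈ -7.5000)
A(T) = 2*T/9 (A(T) = (T + T)/9 = (2*T)/9 = 2*T/9)
m(N) = 8*N**2/45 (m(N) = ((2*N/9)*(4*N))/5 = (8*N**2/9)/5 = 8*N**2/45)
H/m((-8 - 6) + C) = -331*45/(8*((-8 - 6) - 15/2)**2) = -331*45/(8*(-14 - 15/2)**2) = -331/(8*(-43/2)**2/45) = -331/((8/45)*(1849/4)) = -331/3698/45 = -331*45/3698 = -14895/3698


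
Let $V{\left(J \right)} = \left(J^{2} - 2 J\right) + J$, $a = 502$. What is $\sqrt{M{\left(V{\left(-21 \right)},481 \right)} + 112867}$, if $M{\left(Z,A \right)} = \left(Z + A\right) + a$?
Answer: $2 \sqrt{28578} \approx 338.1$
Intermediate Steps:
$V{\left(J \right)} = J^{2} - J$
$M{\left(Z,A \right)} = 502 + A + Z$ ($M{\left(Z,A \right)} = \left(Z + A\right) + 502 = \left(A + Z\right) + 502 = 502 + A + Z$)
$\sqrt{M{\left(V{\left(-21 \right)},481 \right)} + 112867} = \sqrt{\left(502 + 481 - 21 \left(-1 - 21\right)\right) + 112867} = \sqrt{\left(502 + 481 - -462\right) + 112867} = \sqrt{\left(502 + 481 + 462\right) + 112867} = \sqrt{1445 + 112867} = \sqrt{114312} = 2 \sqrt{28578}$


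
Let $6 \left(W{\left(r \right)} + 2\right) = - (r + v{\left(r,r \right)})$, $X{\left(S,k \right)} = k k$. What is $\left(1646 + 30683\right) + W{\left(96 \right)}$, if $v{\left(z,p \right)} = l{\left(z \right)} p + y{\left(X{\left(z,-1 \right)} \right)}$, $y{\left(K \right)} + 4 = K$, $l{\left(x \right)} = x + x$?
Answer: $\frac{58479}{2} \approx 29240.0$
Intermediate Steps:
$l{\left(x \right)} = 2 x$
$X{\left(S,k \right)} = k^{2}$
$y{\left(K \right)} = -4 + K$
$v{\left(z,p \right)} = -3 + 2 p z$ ($v{\left(z,p \right)} = 2 z p - \left(4 - \left(-1\right)^{2}\right) = 2 p z + \left(-4 + 1\right) = 2 p z - 3 = -3 + 2 p z$)
$W{\left(r \right)} = - \frac{3}{2} - \frac{r^{2}}{3} - \frac{r}{6}$ ($W{\left(r \right)} = -2 + \frac{\left(-1\right) \left(r + \left(-3 + 2 r r\right)\right)}{6} = -2 + \frac{\left(-1\right) \left(r + \left(-3 + 2 r^{2}\right)\right)}{6} = -2 + \frac{\left(-1\right) \left(-3 + r + 2 r^{2}\right)}{6} = -2 + \frac{3 - r - 2 r^{2}}{6} = -2 - \left(- \frac{1}{2} + \frac{r^{2}}{3} + \frac{r}{6}\right) = - \frac{3}{2} - \frac{r^{2}}{3} - \frac{r}{6}$)
$\left(1646 + 30683\right) + W{\left(96 \right)} = \left(1646 + 30683\right) - \left(\frac{35}{2} + 3072\right) = 32329 - \frac{6179}{2} = \frac{58479}{2}$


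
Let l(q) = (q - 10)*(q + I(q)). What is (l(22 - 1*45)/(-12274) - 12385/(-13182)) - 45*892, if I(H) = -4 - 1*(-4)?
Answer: -1623586033292/40448967 ≈ -40139.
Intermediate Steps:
I(H) = 0 (I(H) = -4 + 4 = 0)
l(q) = q*(-10 + q) (l(q) = (q - 10)*(q + 0) = (-10 + q)*q = q*(-10 + q))
(l(22 - 1*45)/(-12274) - 12385/(-13182)) - 45*892 = (((22 - 1*45)*(-10 + (22 - 1*45)))/(-12274) - 12385/(-13182)) - 45*892 = (((22 - 45)*(-10 + (22 - 45)))*(-1/12274) - 12385*(-1/13182)) - 40140 = (-23*(-10 - 23)*(-1/12274) + 12385/13182) - 40140 = (-23*(-33)*(-1/12274) + 12385/13182) - 40140 = (759*(-1/12274) + 12385/13182) - 40140 = (-759/12274 + 12385/13182) - 40140 = 35502088/40448967 - 40140 = -1623586033292/40448967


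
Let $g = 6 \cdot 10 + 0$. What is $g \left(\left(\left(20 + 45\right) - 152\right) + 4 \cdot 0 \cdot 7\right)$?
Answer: $-5220$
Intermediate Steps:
$g = 60$ ($g = 60 + 0 = 60$)
$g \left(\left(\left(20 + 45\right) - 152\right) + 4 \cdot 0 \cdot 7\right) = 60 \left(\left(\left(20 + 45\right) - 152\right) + 4 \cdot 0 \cdot 7\right) = 60 \left(\left(65 - 152\right) + 0 \cdot 7\right) = 60 \left(-87 + 0\right) = 60 \left(-87\right) = -5220$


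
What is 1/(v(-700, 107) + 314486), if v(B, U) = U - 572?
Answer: 1/314021 ≈ 3.1845e-6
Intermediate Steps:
v(B, U) = -572 + U
1/(v(-700, 107) + 314486) = 1/((-572 + 107) + 314486) = 1/(-465 + 314486) = 1/314021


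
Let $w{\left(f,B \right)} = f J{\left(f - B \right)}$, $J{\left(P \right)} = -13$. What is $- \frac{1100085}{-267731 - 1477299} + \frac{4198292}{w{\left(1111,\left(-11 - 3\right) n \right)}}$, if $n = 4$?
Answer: $- \frac{208864484603}{720099094} \approx -290.05$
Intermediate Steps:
$w{\left(f,B \right)} = - 13 f$ ($w{\left(f,B \right)} = f \left(-13\right) = - 13 f$)
$- \frac{1100085}{-267731 - 1477299} + \frac{4198292}{w{\left(1111,\left(-11 - 3\right) n \right)}} = - \frac{1100085}{-267731 - 1477299} + \frac{4198292}{\left(-13\right) 1111} = - \frac{1100085}{-1745030} + \frac{4198292}{-14443} = \left(-1100085\right) \left(- \frac{1}{1745030}\right) + 4198292 \left(- \frac{1}{14443}\right) = \frac{31431}{49858} - \frac{4198292}{14443} = - \frac{208864484603}{720099094}$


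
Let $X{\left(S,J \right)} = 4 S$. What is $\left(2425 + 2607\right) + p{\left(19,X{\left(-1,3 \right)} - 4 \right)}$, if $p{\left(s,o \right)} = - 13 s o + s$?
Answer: $7027$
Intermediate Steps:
$p{\left(s,o \right)} = s - 13 o s$ ($p{\left(s,o \right)} = - 13 o s + s = s - 13 o s$)
$\left(2425 + 2607\right) + p{\left(19,X{\left(-1,3 \right)} - 4 \right)} = \left(2425 + 2607\right) + 19 \left(1 - 13 \left(4 \left(-1\right) - 4\right)\right) = 5032 + 19 \left(1 - 13 \left(-4 - 4\right)\right) = 5032 + 19 \left(1 - -104\right) = 5032 + 19 \left(1 + 104\right) = 5032 + 19 \cdot 105 = 5032 + 1995 = 7027$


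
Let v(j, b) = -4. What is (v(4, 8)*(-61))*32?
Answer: 7808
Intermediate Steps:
(v(4, 8)*(-61))*32 = -4*(-61)*32 = 244*32 = 7808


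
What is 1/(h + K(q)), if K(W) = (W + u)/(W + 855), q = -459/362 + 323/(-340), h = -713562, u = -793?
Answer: -3087071/2202819435591 ≈ -1.4014e-6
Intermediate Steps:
q = -8029/3620 (q = -459*1/362 + 323*(-1/340) = -459/362 - 19/20 = -8029/3620 ≈ -2.2180)
K(W) = (-793 + W)/(855 + W) (K(W) = (W - 793)/(W + 855) = (-793 + W)/(855 + W))
1/(h + K(q)) = 1/(-713562 + (-793 - 8029/3620)/(855 - 8029/3620)) = 1/(-713562 - 2878689/3620/(3087071/3620)) = 1/(-713562 + (3620/3087071)*(-2878689/3620)) = 1/(-713562 - 2878689/3087071) = 1/(-2202819435591/3087071) = -3087071/2202819435591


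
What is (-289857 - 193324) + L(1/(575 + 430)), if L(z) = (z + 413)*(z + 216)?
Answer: -397921947179/1010025 ≈ -3.9397e+5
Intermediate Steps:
L(z) = (216 + z)*(413 + z) (L(z) = (413 + z)*(216 + z) = (216 + z)*(413 + z))
(-289857 - 193324) + L(1/(575 + 430)) = (-289857 - 193324) + (89208 + (1/(575 + 430))² + 629/(575 + 430)) = -483181 + (89208 + (1/1005)² + 629/1005) = -483181 + (89208 + (1/1005)² + 629*(1/1005)) = -483181 + (89208 + 1/1010025 + 629/1005) = -483181 + 90102942346/1010025 = -397921947179/1010025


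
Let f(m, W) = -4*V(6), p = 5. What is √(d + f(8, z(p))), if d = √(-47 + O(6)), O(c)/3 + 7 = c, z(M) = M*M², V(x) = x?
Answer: √(-24 + 5*I*√2) ≈ 0.71414 + 4.9508*I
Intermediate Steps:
z(M) = M³
O(c) = -21 + 3*c
d = 5*I*√2 (d = √(-47 + (-21 + 3*6)) = √(-47 + (-21 + 18)) = √(-47 - 3) = √(-50) = 5*I*√2 ≈ 7.0711*I)
f(m, W) = -24 (f(m, W) = -4*6 = -24)
√(d + f(8, z(p))) = √(5*I*√2 - 24) = √(-24 + 5*I*√2)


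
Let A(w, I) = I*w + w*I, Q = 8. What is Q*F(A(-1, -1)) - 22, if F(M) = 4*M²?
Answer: 106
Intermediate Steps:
A(w, I) = 2*I*w (A(w, I) = I*w + I*w = 2*I*w)
Q*F(A(-1, -1)) - 22 = 8*(4*(2*(-1)*(-1))²) - 22 = 8*(4*2²) - 22 = 8*(4*4) - 22 = 8*16 - 22 = 128 - 22 = 106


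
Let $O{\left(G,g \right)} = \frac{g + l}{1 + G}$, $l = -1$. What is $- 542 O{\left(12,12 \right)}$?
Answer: $- \frac{5962}{13} \approx -458.62$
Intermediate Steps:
$O{\left(G,g \right)} = \frac{-1 + g}{1 + G}$ ($O{\left(G,g \right)} = \frac{g - 1}{1 + G} = \frac{-1 + g}{1 + G}$)
$- 542 O{\left(12,12 \right)} = - 542 \frac{-1 + 12}{1 + 12} = - 542 \cdot \frac{1}{13} \cdot 11 = \left(-542\right) \frac{11}{13} = - \frac{5962}{13}$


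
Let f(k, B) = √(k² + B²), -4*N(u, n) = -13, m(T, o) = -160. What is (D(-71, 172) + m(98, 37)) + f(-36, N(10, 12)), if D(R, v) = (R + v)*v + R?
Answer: 17141 + √20905/4 ≈ 17177.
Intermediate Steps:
D(R, v) = R + v*(R + v) (D(R, v) = v*(R + v) + R = R + v*(R + v))
N(u, n) = 13/4 (N(u, n) = -¼*(-13) = 13/4)
f(k, B) = √(B² + k²)
(D(-71, 172) + m(98, 37)) + f(-36, N(10, 12)) = ((-71 + 172² - 71*172) - 160) + √((13/4)² + (-36)²) = ((-71 + 29584 - 12212) - 160) + √(169/16 + 1296) = (17301 - 160) + √(20905/16) = 17141 + √20905/4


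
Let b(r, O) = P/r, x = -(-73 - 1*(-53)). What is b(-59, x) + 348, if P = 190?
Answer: 20342/59 ≈ 344.78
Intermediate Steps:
x = 20 (x = -(-73 + 53) = -1*(-20) = 20)
b(r, O) = 190/r
b(-59, x) + 348 = 190/(-59) + 348 = 190*(-1/59) + 348 = -190/59 + 348 = 20342/59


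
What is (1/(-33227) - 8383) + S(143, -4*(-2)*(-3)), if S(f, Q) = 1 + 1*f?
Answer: -273757254/33227 ≈ -8239.0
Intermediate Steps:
S(f, Q) = 1 + f
(1/(-33227) - 8383) + S(143, -4*(-2)*(-3)) = (1/(-33227) - 8383) + (1 + 143) = (-1/33227 - 8383) + 144 = -278541942/33227 + 144 = -273757254/33227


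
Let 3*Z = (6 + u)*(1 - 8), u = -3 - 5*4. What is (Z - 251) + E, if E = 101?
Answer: -331/3 ≈ -110.33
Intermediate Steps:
u = -23 (u = -3 - 20 = -23)
Z = 119/3 (Z = ((6 - 23)*(1 - 8))/3 = (-17*(-7))/3 = (⅓)*119 = 119/3 ≈ 39.667)
(Z - 251) + E = (119/3 - 251) + 101 = -634/3 + 101 = -331/3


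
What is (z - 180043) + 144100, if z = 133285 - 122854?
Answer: -25512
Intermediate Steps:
z = 10431
(z - 180043) + 144100 = (10431 - 180043) + 144100 = -169612 + 144100 = -25512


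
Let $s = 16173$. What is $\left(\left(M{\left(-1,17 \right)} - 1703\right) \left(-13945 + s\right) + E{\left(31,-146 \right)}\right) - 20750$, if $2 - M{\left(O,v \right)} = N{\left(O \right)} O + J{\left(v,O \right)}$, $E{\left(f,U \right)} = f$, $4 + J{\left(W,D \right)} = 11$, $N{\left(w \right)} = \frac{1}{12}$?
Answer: $- \frac{11477872}{3} \approx -3.826 \cdot 10^{6}$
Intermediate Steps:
$N{\left(w \right)} = \frac{1}{12}$
$J{\left(W,D \right)} = 7$ ($J{\left(W,D \right)} = -4 + 11 = 7$)
$M{\left(O,v \right)} = -5 - \frac{O}{12}$ ($M{\left(O,v \right)} = 2 - \left(\frac{O}{12} + 7\right) = 2 - \left(7 + \frac{O}{12}\right) = -5 - \frac{O}{12}$)
$\left(\left(M{\left(-1,17 \right)} - 1703\right) \left(-13945 + s\right) + E{\left(31,-146 \right)}\right) - 20750 = \left(\left(\left(-5 - - \frac{1}{12}\right) - 1703\right) \left(-13945 + 16173\right) + 31\right) - 20750 = \left(\left(\left(-5 + \frac{1}{12}\right) - 1703\right) 2228 + 31\right) - 20750 = \left(\left(- \frac{59}{12} - 1703\right) 2228 + 31\right) - 20750 = \left(\left(- \frac{20495}{12}\right) 2228 + 31\right) - 20750 = \left(- \frac{11415715}{3} + 31\right) - 20750 = - \frac{11415622}{3} - 20750 = - \frac{11477872}{3}$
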